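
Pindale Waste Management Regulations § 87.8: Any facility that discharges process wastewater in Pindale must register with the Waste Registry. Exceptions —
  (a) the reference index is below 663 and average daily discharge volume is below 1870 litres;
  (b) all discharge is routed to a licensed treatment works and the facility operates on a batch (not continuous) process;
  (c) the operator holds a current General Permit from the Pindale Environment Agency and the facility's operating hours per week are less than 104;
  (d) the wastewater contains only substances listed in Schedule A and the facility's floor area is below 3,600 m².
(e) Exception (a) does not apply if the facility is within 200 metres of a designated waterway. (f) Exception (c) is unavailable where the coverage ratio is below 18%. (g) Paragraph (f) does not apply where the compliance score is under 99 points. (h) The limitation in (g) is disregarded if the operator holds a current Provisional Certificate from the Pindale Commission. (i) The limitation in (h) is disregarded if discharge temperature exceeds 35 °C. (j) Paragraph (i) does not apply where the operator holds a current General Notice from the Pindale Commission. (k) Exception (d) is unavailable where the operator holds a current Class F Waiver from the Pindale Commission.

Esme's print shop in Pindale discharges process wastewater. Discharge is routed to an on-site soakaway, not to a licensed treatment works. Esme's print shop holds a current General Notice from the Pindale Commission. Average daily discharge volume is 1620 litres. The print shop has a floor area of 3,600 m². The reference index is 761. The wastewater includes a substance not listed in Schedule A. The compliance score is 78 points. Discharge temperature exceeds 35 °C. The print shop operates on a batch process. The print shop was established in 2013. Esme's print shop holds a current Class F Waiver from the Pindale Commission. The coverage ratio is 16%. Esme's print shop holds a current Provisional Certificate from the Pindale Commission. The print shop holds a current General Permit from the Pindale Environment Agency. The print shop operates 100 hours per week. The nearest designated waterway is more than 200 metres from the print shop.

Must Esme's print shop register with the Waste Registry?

Yes — Esme's print shop must register with the Waste Registry.

Exception (a) requires that the reference index is below 663; but the reference index is 761, not below 663, so (a) is unavailable.
Exception (b) requires that all discharge is routed to a licensed treatment works; but discharge is not routed to a licensed treatment works, so (b) is unavailable.
All of (c)'s requirements are met (a current General Permit is held; the facility's operating hours per week are 100, less than the 104 limit). But applying paragraphs (f)–(j): (f) operates against (c): the coverage ratio is 16%, below the 18% limit. (g) would limit (f) — the compliance score is 78 points, under the 99 points limit — but (h) sets (g) aside: (h) operates against (g): a current Provisional Certificate is held. (i) would limit (h) — discharge temperature exceeds 35 °C — but (j) sets (i) aside: (j) operates against (i): a current General Notice is held. Exception (c) does not apply.
Exception (d) does not apply: the wastewater includes a non-Schedule-A substance.
Every exception is unavailable, so the rule governs.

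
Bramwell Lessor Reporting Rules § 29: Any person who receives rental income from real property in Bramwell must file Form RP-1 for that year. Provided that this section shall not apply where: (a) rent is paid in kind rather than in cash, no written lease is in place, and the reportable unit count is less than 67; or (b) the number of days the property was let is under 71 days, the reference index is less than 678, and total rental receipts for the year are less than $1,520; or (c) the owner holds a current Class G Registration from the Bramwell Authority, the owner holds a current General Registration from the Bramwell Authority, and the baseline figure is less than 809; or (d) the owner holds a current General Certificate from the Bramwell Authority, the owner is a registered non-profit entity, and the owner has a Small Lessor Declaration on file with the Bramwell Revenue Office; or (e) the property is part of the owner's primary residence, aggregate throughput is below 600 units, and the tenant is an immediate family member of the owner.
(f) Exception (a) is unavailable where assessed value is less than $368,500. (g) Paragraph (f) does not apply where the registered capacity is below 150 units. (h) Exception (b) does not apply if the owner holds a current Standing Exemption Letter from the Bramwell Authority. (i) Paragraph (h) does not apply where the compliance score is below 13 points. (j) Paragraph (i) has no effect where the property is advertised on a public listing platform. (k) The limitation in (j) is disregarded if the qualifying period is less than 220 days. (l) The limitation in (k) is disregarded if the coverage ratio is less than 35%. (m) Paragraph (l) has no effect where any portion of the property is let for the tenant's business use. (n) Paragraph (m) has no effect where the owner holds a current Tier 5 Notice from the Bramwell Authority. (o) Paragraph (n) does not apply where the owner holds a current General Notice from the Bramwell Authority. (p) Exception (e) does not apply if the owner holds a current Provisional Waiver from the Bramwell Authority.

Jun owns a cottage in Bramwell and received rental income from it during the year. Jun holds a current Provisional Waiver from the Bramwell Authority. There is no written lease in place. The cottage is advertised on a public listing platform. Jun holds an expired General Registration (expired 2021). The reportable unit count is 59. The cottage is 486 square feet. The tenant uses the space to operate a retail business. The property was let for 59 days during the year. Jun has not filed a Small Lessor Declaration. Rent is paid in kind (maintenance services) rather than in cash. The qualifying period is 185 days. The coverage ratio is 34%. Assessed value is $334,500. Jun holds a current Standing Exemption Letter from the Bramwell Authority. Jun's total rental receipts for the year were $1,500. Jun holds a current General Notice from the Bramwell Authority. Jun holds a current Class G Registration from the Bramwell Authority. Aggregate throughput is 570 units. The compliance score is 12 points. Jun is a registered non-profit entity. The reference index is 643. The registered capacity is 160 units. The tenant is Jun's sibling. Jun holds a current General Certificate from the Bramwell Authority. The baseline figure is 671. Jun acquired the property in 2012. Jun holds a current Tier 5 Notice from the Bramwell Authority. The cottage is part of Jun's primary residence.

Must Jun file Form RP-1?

Exception (a)'s conditions are all satisfied: rent is paid in kind; there is no written lease; the reportable unit count is 59, less than the 67 limit. But applying paragraphs (f)–(g): (f) is triggered — assessed value is $334,500, less than the $368,500 limit. (g) is inapplicable (the registered capacity is 160 units, not below 150 units), so (f) stands. Exception (a) does not apply.
Exception (b): the number of days the property was let is 59 days, under the 71 days limit; the reference index is 643, less than the 678 limit; total rental receipts for the year are $1,500, less than the $1,520 limit — every condition holds. Under paragraphs (h)–(o): (h) would limit (b) — a current Standing Exemption Letter is held — but (i) sets (h) aside: (i) operates against (h): the compliance score is 12 points, below the 13 points limit. (j) applies (the property is publicly advertised), but is displaced by (k): (k) applies — the qualifying period is 185 days, less than the 220 days limit. (l) is engaged (the coverage ratio is 34%, less than the 35% limit), but is displaced by (m): (m) operates against (l): the space is let for business use. (n) is triggered (a current Tier 5 Notice is held), but is overridden by (o): (o) operates against (n): a current General Notice is held. (b) remains available.
Exception (c) fails — the General Registration is not current.
Exception (d) requires that the owner has a Small Lessor Declaration on file with the Bramwell Revenue Office; but no Small Lessor Declaration is on file, so (d) is unavailable.
Exception (e): the cottage is part of the primary residence; aggregate throughput is 570 units, below the 600 units limit; the tenant is an immediate family member — every condition holds. But: (p) is engaged — a current Provisional Waiver is held. So (e) is unavailable.

No — exception (b) applies; Jun is not required to file Form RP-1.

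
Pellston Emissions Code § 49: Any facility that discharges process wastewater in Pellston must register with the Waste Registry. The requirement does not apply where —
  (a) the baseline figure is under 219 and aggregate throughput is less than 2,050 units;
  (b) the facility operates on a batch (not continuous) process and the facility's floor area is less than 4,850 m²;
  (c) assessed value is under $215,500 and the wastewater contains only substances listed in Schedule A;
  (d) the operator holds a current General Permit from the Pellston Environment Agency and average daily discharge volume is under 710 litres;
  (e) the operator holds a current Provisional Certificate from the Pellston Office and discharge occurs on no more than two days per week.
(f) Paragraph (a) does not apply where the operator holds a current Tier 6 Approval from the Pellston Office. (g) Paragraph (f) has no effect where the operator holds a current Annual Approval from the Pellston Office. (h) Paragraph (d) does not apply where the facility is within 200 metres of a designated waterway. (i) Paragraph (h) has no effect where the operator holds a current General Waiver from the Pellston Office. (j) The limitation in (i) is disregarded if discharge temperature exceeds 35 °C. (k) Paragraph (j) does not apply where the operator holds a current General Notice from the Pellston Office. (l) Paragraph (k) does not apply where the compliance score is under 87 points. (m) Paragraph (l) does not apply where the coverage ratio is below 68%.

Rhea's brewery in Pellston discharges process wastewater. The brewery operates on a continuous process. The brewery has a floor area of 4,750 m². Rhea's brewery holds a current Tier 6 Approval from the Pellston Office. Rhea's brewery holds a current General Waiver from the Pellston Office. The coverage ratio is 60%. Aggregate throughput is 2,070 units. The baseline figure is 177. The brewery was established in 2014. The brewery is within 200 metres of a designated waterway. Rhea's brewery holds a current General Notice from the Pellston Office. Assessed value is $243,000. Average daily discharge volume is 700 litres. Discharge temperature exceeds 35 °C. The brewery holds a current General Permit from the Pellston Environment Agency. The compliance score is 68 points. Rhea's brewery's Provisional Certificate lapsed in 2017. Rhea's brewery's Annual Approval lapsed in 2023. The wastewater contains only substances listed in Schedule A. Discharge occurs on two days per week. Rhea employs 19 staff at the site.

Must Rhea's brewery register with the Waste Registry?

Exception (a) does not apply: aggregate throughput is 2,070 units, not less than 2,050 units.
Exception (b) fails — the facility operates on a continuous process.
Exception (c) does not apply: assessed value is $243,000, not under $215,500.
Exception (d)'s conditions are all satisfied: a current General Permit is held; average daily discharge volume is 700 litres, under the 710 litres limit. Under paragraphs (h)–(m): (h) is triggered (the brewery is within 200 m of a designated waterway), but is set aside by (i): (i) applies — a current General Waiver is held. (j) is triggered (discharge temperature exceeds 35 °C), but is displaced by (k): (k) is engaged — a current General Notice is held. (l) would limit (k) — the compliance score is 68 points, under the 87 points limit — but (m) sets (l) aside: (m) operates against (l): the coverage ratio is 60%, below the 68% limit. Exception (d) stands.
Exception (e) requires that the operator holds a current Provisional Certificate from the Pellston Office; but there is no Provisional Certificate in force, so (e) is unavailable.

No — exception (d) applies; Rhea's brewery is not required to register with the Waste Registry.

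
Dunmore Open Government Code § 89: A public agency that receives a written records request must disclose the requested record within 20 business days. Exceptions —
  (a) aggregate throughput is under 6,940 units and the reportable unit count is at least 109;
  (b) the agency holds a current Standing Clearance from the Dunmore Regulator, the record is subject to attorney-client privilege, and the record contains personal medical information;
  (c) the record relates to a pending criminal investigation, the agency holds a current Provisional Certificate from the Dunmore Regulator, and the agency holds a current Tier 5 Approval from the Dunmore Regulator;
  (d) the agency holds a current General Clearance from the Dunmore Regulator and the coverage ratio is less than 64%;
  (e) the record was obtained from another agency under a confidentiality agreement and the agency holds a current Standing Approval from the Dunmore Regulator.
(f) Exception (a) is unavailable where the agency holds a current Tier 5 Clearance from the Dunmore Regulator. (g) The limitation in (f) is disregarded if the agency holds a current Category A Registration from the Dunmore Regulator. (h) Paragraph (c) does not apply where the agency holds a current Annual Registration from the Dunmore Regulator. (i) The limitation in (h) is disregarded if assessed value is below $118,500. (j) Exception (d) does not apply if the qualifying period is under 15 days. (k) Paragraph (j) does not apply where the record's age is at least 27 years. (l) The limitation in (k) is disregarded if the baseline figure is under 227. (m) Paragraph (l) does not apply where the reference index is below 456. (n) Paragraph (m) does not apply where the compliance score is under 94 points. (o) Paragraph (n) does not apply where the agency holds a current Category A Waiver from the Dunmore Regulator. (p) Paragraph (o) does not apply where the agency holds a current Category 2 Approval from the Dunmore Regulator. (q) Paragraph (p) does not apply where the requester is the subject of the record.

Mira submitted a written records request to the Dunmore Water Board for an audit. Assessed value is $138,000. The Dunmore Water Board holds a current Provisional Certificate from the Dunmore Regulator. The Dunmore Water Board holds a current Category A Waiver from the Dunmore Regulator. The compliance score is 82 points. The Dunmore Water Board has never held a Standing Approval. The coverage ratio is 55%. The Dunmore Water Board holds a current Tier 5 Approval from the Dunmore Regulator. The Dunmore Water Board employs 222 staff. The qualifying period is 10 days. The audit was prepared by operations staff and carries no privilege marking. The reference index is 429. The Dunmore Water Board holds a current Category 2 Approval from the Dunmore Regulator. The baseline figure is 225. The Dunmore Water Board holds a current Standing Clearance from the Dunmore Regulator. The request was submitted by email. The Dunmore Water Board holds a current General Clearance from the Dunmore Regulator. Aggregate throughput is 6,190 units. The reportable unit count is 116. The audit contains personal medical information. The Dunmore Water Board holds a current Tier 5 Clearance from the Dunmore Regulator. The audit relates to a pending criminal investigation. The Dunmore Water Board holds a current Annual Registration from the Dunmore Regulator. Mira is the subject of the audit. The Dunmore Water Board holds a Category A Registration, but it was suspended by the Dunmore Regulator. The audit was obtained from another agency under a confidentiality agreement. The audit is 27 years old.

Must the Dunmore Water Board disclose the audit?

No — exception (d) applies; the Dunmore Water Board is not required to disclose the audit.

All of (a)'s requirements are met (aggregate throughput is 6,190 units, under the 6,940 units limit; the reportable unit count is 116, meeting the 109 threshold). Turning to paragraphs (f)–(g): (f) operates against (a): a current Tier 5 Clearance is held. (g) does not operate here (no current Category A Registration is held), so (f) stands. Exception (a) does not apply.
Exception (b) requires that the record is subject to attorney-client privilege; but the audit carries no privilege marking, so (b) is unavailable.
Exception (c) is satisfied on its face — the audit relates to a pending investigation; a current Provisional Certificate is held; a current Tier 5 Approval is held. Turning to paragraphs (h)–(i): (h) operates against (c): a current Annual Registration is held. (i), which would lift (h), is inapplicable — assessed value is $138,000, not below $118,500. Exception (c) does not apply.
Exception (d): a current General Clearance is held; the coverage ratio is 55%, less than the 64% limit — every condition holds. Considering the limiting provisions: (j) is engaged (the qualifying period is 10 days, under the 15 days limit), but is displaced by (k): (k) operates against (j): the record's age is 27 years, meeting the 27 years threshold. (l) operates (the baseline figure is 225, under the 227 limit), but is overridden by (m): (m) operates against (l): the reference index is 429, below the 456 limit. (n) would limit (m) — the compliance score is 82 points, under the 94 points limit — but (o) sets (n) aside: (o) operates — a current Category A Waiver is held. (p) would limit (o) — a current Category 2 Approval is held — but (q) sets (p) aside: (q) operates against (p): Mira is the subject of the audit. (d) remains available.
Exception (e) requires that the agency holds a current Standing Approval from the Dunmore Regulator; but the Standing Approval is not current, so (e) is unavailable.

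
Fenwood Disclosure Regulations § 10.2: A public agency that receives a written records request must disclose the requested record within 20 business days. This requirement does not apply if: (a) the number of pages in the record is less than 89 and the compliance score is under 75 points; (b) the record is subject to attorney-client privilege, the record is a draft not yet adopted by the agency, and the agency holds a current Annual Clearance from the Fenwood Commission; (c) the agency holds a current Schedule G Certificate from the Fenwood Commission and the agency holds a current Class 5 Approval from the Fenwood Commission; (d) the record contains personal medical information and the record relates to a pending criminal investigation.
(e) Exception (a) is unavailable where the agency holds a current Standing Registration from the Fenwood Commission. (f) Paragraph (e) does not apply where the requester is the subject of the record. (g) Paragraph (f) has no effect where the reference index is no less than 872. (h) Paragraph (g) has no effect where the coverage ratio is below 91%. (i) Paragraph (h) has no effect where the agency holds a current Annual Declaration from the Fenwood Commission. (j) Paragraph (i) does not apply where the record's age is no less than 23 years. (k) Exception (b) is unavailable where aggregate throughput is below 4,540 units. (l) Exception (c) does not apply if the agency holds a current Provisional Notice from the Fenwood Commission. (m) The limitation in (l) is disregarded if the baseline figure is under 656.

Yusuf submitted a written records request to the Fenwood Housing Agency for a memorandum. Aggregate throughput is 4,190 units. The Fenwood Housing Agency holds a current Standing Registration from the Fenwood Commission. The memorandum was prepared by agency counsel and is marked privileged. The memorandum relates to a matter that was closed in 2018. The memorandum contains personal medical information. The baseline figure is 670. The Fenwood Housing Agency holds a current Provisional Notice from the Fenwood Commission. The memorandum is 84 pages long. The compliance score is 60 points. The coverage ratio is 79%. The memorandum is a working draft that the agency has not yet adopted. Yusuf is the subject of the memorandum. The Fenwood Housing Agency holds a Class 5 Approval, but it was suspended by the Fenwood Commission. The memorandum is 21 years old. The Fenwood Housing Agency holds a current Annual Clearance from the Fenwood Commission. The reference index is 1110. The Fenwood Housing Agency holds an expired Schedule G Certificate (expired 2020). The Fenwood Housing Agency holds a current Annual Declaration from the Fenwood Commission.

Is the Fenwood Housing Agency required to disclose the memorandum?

Exception (a) is satisfied on its face — the number of pages in the record is 84, less than the 89 limit; the compliance score is 60 points, under the 75 points limit. Turning to paragraphs (e)–(j): (e) operates — a current Standing Registration is held. (f) applies (Yusuf is the subject of the memorandum), but is itself disapplied by (g): (g) is engaged — the reference index is 1,110, meeting the 872 threshold. (h) would limit (g) — the coverage ratio is 79%, below the 91% limit — but (i) sets (h) aside: (i) operates against (h): a current Annual Declaration is held. (j) is not triggered (the record's age is 21 years, short of 23 years), so (i) stands. Exception (a) does not apply.
All of (b)'s requirements are met (the memorandum is privileged; the memorandum is an unadopted draft; a current Annual Clearance is held). But: (k) is triggered — aggregate throughput is 4,190 units, below the 4,540 units limit. Exception (b) does not apply.
Exception (c) does not apply: the Schedule G Certificate is not current.
Exception (d) does not apply: the memorandum relates to a closed matter.
None of the exceptions is available; § 10.2 applies in full.

Yes — the Fenwood Housing Agency must disclose the memorandum.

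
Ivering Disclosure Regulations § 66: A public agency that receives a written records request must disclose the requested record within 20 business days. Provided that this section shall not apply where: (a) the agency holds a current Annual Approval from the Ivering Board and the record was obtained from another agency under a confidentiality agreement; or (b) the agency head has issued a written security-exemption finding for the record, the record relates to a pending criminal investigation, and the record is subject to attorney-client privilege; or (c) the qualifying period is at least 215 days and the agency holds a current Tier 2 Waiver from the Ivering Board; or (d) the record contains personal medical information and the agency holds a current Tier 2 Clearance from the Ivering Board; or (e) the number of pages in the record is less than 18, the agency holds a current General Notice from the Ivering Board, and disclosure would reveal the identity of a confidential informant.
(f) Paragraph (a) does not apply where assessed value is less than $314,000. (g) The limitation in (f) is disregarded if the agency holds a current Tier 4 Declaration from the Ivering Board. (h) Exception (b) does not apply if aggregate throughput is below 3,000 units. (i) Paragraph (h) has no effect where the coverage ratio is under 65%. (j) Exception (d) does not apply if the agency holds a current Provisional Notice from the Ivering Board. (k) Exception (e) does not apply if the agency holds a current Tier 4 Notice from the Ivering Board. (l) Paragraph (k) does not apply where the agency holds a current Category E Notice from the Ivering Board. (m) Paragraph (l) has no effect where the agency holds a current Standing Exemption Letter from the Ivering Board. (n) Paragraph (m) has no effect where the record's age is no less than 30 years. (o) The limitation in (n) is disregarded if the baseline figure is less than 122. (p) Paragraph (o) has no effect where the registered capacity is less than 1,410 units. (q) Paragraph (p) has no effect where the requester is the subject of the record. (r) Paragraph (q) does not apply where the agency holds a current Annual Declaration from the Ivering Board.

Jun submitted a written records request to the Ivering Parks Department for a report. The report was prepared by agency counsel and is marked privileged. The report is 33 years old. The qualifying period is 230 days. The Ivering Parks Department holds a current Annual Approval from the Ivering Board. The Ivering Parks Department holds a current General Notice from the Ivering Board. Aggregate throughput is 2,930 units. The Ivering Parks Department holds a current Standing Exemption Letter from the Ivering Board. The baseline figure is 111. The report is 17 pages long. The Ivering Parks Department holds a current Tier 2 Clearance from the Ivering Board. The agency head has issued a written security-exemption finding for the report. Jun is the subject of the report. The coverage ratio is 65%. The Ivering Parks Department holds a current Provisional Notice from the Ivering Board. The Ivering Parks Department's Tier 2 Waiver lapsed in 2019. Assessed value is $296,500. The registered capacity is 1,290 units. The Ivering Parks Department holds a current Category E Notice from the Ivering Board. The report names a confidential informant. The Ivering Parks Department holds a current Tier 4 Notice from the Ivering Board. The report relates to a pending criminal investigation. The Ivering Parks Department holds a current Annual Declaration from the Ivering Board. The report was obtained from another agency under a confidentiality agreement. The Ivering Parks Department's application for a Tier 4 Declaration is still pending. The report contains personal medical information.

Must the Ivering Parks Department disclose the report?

No — exception (e) applies; the Ivering Parks Department is not required to disclose the report.

All of (a)'s requirements are met (a current Annual Approval is held; the report was obtained under a confidentiality agreement). However, paragraphs (f)–(g) must be considered: (f) operates against (a): assessed value is $296,500, less than the $314,000 limit. (g), which would lift (f), is inapplicable — no current Tier 4 Declaration is held. (a) is therefore removed.
Exception (b) is satisfied on its face — a written security-exemption finding has been issued; the report relates to a pending investigation; the report is privileged. However, paragraphs (h)–(i) must be considered: (h) is triggered — aggregate throughput is 2,930 units, below the 3,000 units limit. (i), which would lift (h), is not engaged — the coverage ratio is 65%, not under 65%. So (b) is unavailable.
Exception (c) does not apply: the Tier 2 Waiver is not current.
Exception (d)'s conditions are all satisfied: the report contains personal medical information; a current Tier 2 Clearance is held. Turning to paragraph (j): (j) is triggered — a current Provisional Notice is held. So (d) is unavailable.
Exception (e): the number of pages in the record is 17, less than the 18 limit; a current General Notice is held; the report names a confidential informant — every condition holds. Considering the limiting provisions: (k) would limit (e) — a current Tier 4 Notice is held — but (l) sets (k) aside: (l) operates against (k): a current Category E Notice is held. (m) operates (a current Standing Exemption Letter is held), but is displaced by (n): (n) applies — the record's age is 33 years, meeting the 30 years threshold. (o) would limit (n) — the baseline figure is 111, less than the 122 limit — but (p) sets (o) aside: (p) is engaged — the registered capacity is 1,290 units, less than the 1,410 units limit. (q) would limit (p) — Jun is the subject of the report — but (r) sets (q) aside: (r) is engaged — a current Annual Declaration is held. So (e) applies.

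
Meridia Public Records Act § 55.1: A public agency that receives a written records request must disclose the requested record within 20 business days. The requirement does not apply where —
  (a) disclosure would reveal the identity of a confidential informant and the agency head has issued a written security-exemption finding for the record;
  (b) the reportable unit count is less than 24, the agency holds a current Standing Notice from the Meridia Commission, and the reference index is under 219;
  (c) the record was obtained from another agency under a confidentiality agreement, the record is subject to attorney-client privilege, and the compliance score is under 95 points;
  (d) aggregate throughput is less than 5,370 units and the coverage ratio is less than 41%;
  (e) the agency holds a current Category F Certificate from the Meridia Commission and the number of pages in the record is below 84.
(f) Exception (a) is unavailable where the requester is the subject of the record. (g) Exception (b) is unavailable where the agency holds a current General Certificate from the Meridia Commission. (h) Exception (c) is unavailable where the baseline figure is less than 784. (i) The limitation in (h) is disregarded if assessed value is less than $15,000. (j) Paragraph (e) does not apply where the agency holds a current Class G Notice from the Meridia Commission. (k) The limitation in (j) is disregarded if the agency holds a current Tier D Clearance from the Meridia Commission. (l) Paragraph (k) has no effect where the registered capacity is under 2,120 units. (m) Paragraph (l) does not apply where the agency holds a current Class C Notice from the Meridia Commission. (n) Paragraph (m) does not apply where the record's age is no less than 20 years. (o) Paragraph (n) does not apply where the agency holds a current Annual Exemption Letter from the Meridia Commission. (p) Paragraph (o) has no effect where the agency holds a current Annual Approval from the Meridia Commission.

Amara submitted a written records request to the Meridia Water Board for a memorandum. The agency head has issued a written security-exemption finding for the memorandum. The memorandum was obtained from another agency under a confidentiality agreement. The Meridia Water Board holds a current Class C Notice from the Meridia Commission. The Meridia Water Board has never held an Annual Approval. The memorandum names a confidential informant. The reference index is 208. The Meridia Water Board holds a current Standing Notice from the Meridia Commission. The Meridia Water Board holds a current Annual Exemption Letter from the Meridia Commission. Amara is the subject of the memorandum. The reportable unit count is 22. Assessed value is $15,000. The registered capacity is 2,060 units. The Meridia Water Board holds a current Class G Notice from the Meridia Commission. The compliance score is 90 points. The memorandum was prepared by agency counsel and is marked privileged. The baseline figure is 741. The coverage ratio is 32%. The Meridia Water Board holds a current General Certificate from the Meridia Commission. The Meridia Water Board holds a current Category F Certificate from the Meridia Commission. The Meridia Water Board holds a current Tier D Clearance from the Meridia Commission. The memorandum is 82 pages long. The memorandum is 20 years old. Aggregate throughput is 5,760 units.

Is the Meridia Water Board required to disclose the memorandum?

No — exception (e) applies; the Meridia Water Board is not required to disclose the memorandum.

All of (a)'s requirements are met (the memorandum names a confidential informant; a written security-exemption finding has been issued). Turning to paragraph (f): (f) is triggered — Amara is the subject of the memorandum. Exception (a) does not apply.
Exception (b): the reportable unit count is 22, less than the 24 limit; a current Standing Notice is held; the reference index is 208, under the 219 limit — every condition holds. However, paragraph (g) must be considered: (g) operates against (b): a current General Certificate is held. So (b) is unavailable.
Exception (c): the memorandum was obtained under a confidentiality agreement; the memorandum is privileged; the compliance score is 90 points, under the 95 points limit — every condition holds. However, paragraphs (h)–(i) must be considered: (h) is engaged — the baseline figure is 741, less than the 784 limit. (i), which would lift (h), is inapplicable — assessed value is $15,000, not less than $15,000. So (c) is unavailable.
Exception (d) requires that aggregate throughput is less than 5,370 units; but aggregate throughput is 5,760 units, not less than 5,370 units, so (d) is unavailable.
Exception (e) is satisfied on its face — a current Category F Certificate is held; the number of pages in the record is 82, below the 84 limit. Under paragraphs (j)–(p): (j) applies (a current Class G Notice is held), but is displaced by (k): (k) operates against (j): a current Tier D Clearance is held. (l) would limit (k) — the registered capacity is 2,060 units, under the 2,120 units limit — but (m) sets (l) aside: (m) operates against (l): a current Class C Notice is held. (n) operates (the record's age is 20 years, meeting the 20 years threshold), but is itself disapplied by (o): (o) is triggered — a current Annual Exemption Letter is held. (p), which would lift (o), is not engaged — the Annual Approval is not current. (e) remains available.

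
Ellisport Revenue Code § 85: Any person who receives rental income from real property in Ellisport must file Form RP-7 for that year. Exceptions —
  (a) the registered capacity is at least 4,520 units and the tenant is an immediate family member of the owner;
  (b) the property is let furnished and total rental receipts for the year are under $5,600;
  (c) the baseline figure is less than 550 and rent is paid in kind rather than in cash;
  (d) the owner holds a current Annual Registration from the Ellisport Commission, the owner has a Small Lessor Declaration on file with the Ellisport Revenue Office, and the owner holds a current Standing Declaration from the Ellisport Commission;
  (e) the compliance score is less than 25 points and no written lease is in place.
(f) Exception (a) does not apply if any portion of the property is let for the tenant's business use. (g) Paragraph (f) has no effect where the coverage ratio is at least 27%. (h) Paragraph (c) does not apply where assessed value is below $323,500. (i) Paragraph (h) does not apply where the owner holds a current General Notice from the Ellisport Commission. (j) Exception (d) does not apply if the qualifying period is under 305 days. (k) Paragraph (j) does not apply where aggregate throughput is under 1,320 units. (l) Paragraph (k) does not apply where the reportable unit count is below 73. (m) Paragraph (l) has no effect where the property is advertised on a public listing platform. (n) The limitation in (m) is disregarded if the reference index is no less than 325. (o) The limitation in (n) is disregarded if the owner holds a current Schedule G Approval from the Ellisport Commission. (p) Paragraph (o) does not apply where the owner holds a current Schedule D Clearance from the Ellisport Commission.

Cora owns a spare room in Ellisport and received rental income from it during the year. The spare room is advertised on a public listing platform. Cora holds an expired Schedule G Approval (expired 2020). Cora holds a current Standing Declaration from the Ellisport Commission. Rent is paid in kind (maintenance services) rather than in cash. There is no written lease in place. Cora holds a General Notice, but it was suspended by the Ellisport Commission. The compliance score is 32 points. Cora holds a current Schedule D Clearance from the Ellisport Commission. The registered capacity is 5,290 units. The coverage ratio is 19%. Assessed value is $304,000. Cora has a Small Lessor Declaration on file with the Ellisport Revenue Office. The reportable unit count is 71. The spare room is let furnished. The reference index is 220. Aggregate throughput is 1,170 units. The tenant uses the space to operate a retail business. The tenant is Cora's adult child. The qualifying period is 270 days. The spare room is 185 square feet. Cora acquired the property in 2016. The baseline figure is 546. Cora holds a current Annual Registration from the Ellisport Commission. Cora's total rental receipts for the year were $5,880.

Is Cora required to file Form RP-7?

Exception (a): the registered capacity is 5,290 units, meeting the 4,520 units threshold; the tenant is an immediate family member — every condition holds. Turning to paragraphs (f)–(g): (f) operates against (a): the space is let for business use. (g) does not operate here (the coverage ratio is 19%, short of 27%), so (f) stands. (a) is therefore removed.
Exception (b) fails — total rental receipts for the year are $5,880, not under $5,600.
Exception (c) is satisfied on its face — the baseline figure is 546, less than the 550 limit; rent is paid in kind. But: (h) is triggered — assessed value is $304,000, below the $323,500 limit. (i), which would lift (h), is not triggered — no current General Notice is held. Exception (c) does not apply.
Exception (d)'s conditions are all satisfied: a current Annual Registration is held; a Small Lessor Declaration is on file; a current Standing Declaration is held. Considering the limiting provisions: (j) would limit (d) — the qualifying period is 270 days, under the 305 days limit — but (k) sets (j) aside: (k) is triggered — aggregate throughput is 1,170 units, under the 1,320 units limit. (l) operates (the reportable unit count is 71, below the 73 limit), but yields to (m): (m) operates against (l): the property is publicly advertised. (n), which would lift (m), is not engaged — the reference index is 220, short of 325. Exception (d) stands.
Exception (e) does not apply: the compliance score is 32 points, not less than 25 points.

No — exception (d) applies; Cora is not required to file Form RP-7.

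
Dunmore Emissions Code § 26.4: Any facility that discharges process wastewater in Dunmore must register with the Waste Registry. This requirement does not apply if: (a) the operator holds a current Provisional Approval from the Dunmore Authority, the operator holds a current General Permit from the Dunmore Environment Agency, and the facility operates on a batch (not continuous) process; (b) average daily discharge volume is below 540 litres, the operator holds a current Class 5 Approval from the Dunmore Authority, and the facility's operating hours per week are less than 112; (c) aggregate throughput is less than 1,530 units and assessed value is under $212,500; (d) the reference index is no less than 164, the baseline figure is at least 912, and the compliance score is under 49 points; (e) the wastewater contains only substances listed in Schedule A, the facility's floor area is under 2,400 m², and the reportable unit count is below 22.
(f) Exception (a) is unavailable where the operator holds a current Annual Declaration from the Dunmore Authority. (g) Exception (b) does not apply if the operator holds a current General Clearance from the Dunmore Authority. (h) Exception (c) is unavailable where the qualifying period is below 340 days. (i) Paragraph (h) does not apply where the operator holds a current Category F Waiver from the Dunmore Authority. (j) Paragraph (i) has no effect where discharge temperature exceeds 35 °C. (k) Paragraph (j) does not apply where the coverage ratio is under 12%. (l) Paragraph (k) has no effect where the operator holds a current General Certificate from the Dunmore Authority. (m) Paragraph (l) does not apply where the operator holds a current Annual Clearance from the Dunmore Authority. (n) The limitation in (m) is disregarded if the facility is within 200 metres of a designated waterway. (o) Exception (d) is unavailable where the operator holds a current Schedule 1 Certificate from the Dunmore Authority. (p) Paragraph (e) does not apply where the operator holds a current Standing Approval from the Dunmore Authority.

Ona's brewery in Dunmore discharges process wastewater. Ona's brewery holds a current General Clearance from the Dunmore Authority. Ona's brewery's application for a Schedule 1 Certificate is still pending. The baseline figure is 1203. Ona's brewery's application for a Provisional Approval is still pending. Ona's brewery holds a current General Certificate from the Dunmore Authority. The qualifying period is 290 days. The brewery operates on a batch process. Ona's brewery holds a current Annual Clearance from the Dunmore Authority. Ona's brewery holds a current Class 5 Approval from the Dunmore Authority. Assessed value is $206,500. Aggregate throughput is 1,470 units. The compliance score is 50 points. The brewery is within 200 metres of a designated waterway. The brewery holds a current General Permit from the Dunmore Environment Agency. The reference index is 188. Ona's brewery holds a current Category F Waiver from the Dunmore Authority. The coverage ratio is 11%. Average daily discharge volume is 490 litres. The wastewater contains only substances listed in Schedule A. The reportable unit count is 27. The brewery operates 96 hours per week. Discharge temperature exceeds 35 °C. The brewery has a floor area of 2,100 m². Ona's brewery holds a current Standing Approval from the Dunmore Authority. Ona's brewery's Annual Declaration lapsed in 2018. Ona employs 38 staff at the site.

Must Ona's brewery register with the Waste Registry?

Exception (a) does not apply: the Provisional Approval is not current.
Exception (b) is satisfied on its face — average daily discharge volume is 490 litres, below the 540 litres limit; a current Class 5 Approval is held; the facility's operating hours per week are 96, less than the 112 limit. But: (g) operates against (b): a current General Clearance is held. (b) is therefore removed.
Exception (c) is satisfied on its face — aggregate throughput is 1,470 units, less than the 1,530 units limit; assessed value is $206,500, under the $212,500 limit. But applying paragraphs (h)–(n): (h) is engaged — the qualifying period is 290 days, below the 340 days limit. (i) is triggered (a current Category F Waiver is held), but yields to (j): (j) operates against (i): discharge temperature exceeds 35 °C. (k) would limit (j) — the coverage ratio is 11%, under the 12% limit — but (l) sets (k) aside: (l) operates against (k): a current General Certificate is held. (m) is engaged (a current Annual Clearance is held), but is set aside by (n): (n) operates against (m): the brewery is within 200 m of a designated waterway. So (c) is unavailable.
Exception (d) fails — the compliance score is 50 points, not under 49 points.
Exception (e) requires that the reportable unit count is below 22; but the reportable unit count is 27, not below 22, so (e) is unavailable.
No exception applies. The general rule governs.

Yes — Ona's brewery must register with the Waste Registry.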